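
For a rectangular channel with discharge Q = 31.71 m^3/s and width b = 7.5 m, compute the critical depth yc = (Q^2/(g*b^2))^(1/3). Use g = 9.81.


Using yc = (Q^2 / (g * b^2))^(1/3):
Q^2 = 31.71^2 = 1005.52.
g * b^2 = 9.81 * 7.5^2 = 9.81 * 56.25 = 551.81.
Q^2 / (g*b^2) = 1005.52 / 551.81 = 1.8222.
yc = 1.8222^(1/3) = 1.2214 m.

1.2214


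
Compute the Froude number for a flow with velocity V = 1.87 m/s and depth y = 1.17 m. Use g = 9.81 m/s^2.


The Froude number is defined as Fr = V / sqrt(g*y).
g*y = 9.81 * 1.17 = 11.4777.
sqrt(g*y) = sqrt(11.4777) = 3.3879.
Fr = 1.87 / 3.3879 = 0.552.

0.552


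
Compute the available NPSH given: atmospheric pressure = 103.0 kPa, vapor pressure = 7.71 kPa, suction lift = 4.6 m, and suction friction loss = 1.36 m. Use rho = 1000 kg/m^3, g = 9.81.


NPSHa = p_atm/(rho*g) - z_s - hf_s - p_vap/(rho*g).
p_atm/(rho*g) = 103.0*1000 / (1000*9.81) = 10.499 m.
p_vap/(rho*g) = 7.71*1000 / (1000*9.81) = 0.786 m.
NPSHa = 10.499 - 4.6 - 1.36 - 0.786
      = 3.75 m.

3.75


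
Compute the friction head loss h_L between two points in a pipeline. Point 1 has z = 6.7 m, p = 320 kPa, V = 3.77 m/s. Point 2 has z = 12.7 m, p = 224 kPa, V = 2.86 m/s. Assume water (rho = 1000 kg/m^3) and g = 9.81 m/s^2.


Total head at each section: H = z + p/(rho*g) + V^2/(2g).
H1 = 6.7 + 320*1000/(1000*9.81) + 3.77^2/(2*9.81)
   = 6.7 + 32.62 + 0.7244
   = 40.044 m.
H2 = 12.7 + 224*1000/(1000*9.81) + 2.86^2/(2*9.81)
   = 12.7 + 22.834 + 0.4169
   = 35.951 m.
h_L = H1 - H2 = 40.044 - 35.951 = 4.093 m.

4.093


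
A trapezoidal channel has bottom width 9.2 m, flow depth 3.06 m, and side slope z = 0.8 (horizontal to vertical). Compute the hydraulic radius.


For a trapezoidal section with side slope z:
A = (b + z*y)*y = (9.2 + 0.8*3.06)*3.06 = 35.643 m^2.
P = b + 2*y*sqrt(1 + z^2) = 9.2 + 2*3.06*sqrt(1 + 0.8^2) = 17.037 m.
R = A/P = 35.643 / 17.037 = 2.092 m.

2.092


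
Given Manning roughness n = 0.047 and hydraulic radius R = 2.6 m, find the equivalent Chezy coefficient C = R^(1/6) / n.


The Chezy coefficient relates to Manning's n through C = R^(1/6) / n.
R^(1/6) = 2.6^(1/6) = 1.172633.
C = 1.172633 / 0.047 = 24.95 m^(1/2)/s.

24.95


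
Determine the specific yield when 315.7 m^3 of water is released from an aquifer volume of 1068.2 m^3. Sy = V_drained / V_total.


Specific yield Sy = Volume drained / Total volume.
Sy = 315.7 / 1068.2
   = 0.2955.

0.2955


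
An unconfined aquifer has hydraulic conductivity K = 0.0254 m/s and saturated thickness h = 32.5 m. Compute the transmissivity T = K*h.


Transmissivity is defined as T = K * h.
T = 0.0254 * 32.5
  = 0.8255 m^2/s.

0.8255


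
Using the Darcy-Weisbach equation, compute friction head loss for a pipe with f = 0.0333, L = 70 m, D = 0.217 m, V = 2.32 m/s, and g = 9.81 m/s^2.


Darcy-Weisbach equation: h_f = f * (L/D) * V^2/(2g).
f * L/D = 0.0333 * 70/0.217 = 10.7419.
V^2/(2g) = 2.32^2 / (2*9.81) = 5.3824 / 19.62 = 0.2743 m.
h_f = 10.7419 * 0.2743 = 2.947 m.

2.947


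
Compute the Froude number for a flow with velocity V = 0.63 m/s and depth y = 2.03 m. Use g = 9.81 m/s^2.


The Froude number is defined as Fr = V / sqrt(g*y).
g*y = 9.81 * 2.03 = 19.9143.
sqrt(g*y) = sqrt(19.9143) = 4.4625.
Fr = 0.63 / 4.4625 = 0.1412.

0.1412


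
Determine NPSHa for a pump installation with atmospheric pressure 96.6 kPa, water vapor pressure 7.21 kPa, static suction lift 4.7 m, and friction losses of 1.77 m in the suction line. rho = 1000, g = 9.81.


NPSHa = p_atm/(rho*g) - z_s - hf_s - p_vap/(rho*g).
p_atm/(rho*g) = 96.6*1000 / (1000*9.81) = 9.847 m.
p_vap/(rho*g) = 7.21*1000 / (1000*9.81) = 0.735 m.
NPSHa = 9.847 - 4.7 - 1.77 - 0.735
      = 2.64 m.

2.64


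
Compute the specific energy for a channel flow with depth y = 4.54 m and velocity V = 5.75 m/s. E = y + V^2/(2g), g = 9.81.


Specific energy E = y + V^2/(2g).
Velocity head = V^2/(2g) = 5.75^2 / (2*9.81) = 33.0625 / 19.62 = 1.6851 m.
E = 4.54 + 1.6851 = 6.2251 m.

6.2251


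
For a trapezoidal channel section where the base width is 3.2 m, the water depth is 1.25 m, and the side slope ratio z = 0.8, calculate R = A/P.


For a trapezoidal section with side slope z:
A = (b + z*y)*y = (3.2 + 0.8*1.25)*1.25 = 5.25 m^2.
P = b + 2*y*sqrt(1 + z^2) = 3.2 + 2*1.25*sqrt(1 + 0.8^2) = 6.402 m.
R = A/P = 5.25 / 6.402 = 0.8201 m.

0.8201


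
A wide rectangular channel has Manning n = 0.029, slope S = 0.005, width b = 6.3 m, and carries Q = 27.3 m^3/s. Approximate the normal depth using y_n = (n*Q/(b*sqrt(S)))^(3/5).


We use the wide-channel approximation y_n = (n*Q/(b*sqrt(S)))^(3/5).
sqrt(S) = sqrt(0.005) = 0.070711.
Numerator: n*Q = 0.029 * 27.3 = 0.7917.
Denominator: b*sqrt(S) = 6.3 * 0.070711 = 0.445479.
arg = 1.7772.
y_n = 1.7772^(3/5) = 1.412 m.

1.412


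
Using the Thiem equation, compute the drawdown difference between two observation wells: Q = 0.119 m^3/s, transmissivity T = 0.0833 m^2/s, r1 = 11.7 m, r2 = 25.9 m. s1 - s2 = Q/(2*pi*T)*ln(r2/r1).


Thiem equation: s1 - s2 = Q/(2*pi*T) * ln(r2/r1).
ln(r2/r1) = ln(25.9/11.7) = 0.7947.
Q/(2*pi*T) = 0.119 / (2*pi*0.0833) = 0.119 / 0.5234 = 0.2274.
s1 - s2 = 0.2274 * 0.7947 = 0.1807 m.

0.1807


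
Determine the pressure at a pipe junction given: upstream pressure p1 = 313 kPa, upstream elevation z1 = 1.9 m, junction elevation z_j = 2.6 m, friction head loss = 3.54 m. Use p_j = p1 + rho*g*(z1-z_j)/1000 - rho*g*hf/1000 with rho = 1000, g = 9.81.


Junction pressure: p_j = p1 + rho*g*(z1 - z_j)/1000 - rho*g*hf/1000.
Elevation term = 1000*9.81*(1.9 - 2.6)/1000 = -6.867 kPa.
Friction term = 1000*9.81*3.54/1000 = 34.727 kPa.
p_j = 313 + -6.867 - 34.727 = 271.41 kPa.

271.41


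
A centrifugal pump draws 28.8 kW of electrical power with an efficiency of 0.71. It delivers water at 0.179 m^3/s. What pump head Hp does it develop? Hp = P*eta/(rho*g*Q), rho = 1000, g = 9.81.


Pump head formula: Hp = P * eta / (rho * g * Q).
Numerator: P * eta = 28.8 * 1000 * 0.71 = 20448.0 W.
Denominator: rho * g * Q = 1000 * 9.81 * 0.179 = 1755.99.
Hp = 20448.0 / 1755.99 = 11.64 m.

11.64


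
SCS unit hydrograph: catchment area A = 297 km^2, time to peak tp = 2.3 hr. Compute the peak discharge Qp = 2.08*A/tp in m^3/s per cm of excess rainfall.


SCS formula: Qp = 2.08 * A / tp.
Qp = 2.08 * 297 / 2.3
   = 617.76 / 2.3
   = 268.59 m^3/s per cm.

268.59


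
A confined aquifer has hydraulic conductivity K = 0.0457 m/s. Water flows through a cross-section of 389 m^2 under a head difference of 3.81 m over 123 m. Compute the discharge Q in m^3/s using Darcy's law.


Darcy's law: Q = K * A * i, where i = dh/L.
Hydraulic gradient i = 3.81 / 123 = 0.030976.
Q = 0.0457 * 389 * 0.030976
  = 0.5507 m^3/s.

0.5507


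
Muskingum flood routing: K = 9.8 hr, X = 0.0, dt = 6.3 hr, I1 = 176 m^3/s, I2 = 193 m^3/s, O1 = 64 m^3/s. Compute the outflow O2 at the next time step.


Muskingum coefficients:
denom = 2*K*(1-X) + dt = 2*9.8*(1-0.0) + 6.3 = 25.9.
C0 = (dt - 2*K*X)/denom = (6.3 - 2*9.8*0.0)/25.9 = 0.2432.
C1 = (dt + 2*K*X)/denom = (6.3 + 2*9.8*0.0)/25.9 = 0.2432.
C2 = (2*K*(1-X) - dt)/denom = 0.5135.
O2 = C0*I2 + C1*I1 + C2*O1
   = 0.2432*193 + 0.2432*176 + 0.5135*64
   = 122.62 m^3/s.

122.62


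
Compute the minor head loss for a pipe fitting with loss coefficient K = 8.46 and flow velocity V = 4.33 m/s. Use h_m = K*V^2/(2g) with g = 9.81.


Minor loss formula: h_m = K * V^2/(2g).
V^2 = 4.33^2 = 18.7489.
V^2/(2g) = 18.7489 / 19.62 = 0.9556 m.
h_m = 8.46 * 0.9556 = 8.0844 m.

8.0844


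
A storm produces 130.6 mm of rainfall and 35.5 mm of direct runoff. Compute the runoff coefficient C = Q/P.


The runoff coefficient C = runoff depth / rainfall depth.
C = 35.5 / 130.6
  = 0.2718.

0.2718


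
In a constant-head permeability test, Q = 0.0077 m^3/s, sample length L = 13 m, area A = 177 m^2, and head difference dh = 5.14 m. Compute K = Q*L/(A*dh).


From K = Q*L / (A*dh):
Numerator: Q*L = 0.0077 * 13 = 0.1001.
Denominator: A*dh = 177 * 5.14 = 909.78.
K = 0.1001 / 909.78 = 0.00011 m/s.

0.00011


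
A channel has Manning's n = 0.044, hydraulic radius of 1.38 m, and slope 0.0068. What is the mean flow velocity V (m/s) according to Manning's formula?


Manning's equation gives V = (1/n) * R^(2/3) * S^(1/2).
First, compute R^(2/3) = 1.38^(2/3) = 1.2395.
Next, S^(1/2) = 0.0068^(1/2) = 0.082462.
Then 1/n = 1/0.044 = 22.73.
V = 22.73 * 1.2395 * 0.082462 = 2.323 m/s.

2.323


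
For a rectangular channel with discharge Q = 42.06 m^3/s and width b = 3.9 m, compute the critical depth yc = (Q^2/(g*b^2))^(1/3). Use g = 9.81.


Using yc = (Q^2 / (g * b^2))^(1/3):
Q^2 = 42.06^2 = 1769.04.
g * b^2 = 9.81 * 3.9^2 = 9.81 * 15.21 = 149.21.
Q^2 / (g*b^2) = 1769.04 / 149.21 = 11.856.
yc = 11.856^(1/3) = 2.2802 m.

2.2802


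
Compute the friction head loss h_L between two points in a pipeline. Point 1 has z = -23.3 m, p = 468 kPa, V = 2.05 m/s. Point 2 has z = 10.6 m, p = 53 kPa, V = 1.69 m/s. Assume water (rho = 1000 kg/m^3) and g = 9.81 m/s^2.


Total head at each section: H = z + p/(rho*g) + V^2/(2g).
H1 = -23.3 + 468*1000/(1000*9.81) + 2.05^2/(2*9.81)
   = -23.3 + 47.706 + 0.2142
   = 24.621 m.
H2 = 10.6 + 53*1000/(1000*9.81) + 1.69^2/(2*9.81)
   = 10.6 + 5.403 + 0.1456
   = 16.148 m.
h_L = H1 - H2 = 24.621 - 16.148 = 8.472 m.

8.472


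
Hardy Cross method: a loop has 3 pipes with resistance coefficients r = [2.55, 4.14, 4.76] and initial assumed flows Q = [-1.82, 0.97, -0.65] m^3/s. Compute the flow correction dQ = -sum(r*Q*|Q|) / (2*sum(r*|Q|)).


Numerator terms (r*Q*|Q|): 2.55*-1.82*|-1.82| = -8.4466; 4.14*0.97*|0.97| = 3.8953; 4.76*-0.65*|-0.65| = -2.0111.
Sum of numerator = -6.5624.
Denominator terms (r*|Q|): 2.55*|-1.82| = 4.641; 4.14*|0.97| = 4.0158; 4.76*|-0.65| = 3.094.
2 * sum of denominator = 2 * 11.7508 = 23.5016.
dQ = --6.5624 / 23.5016 = 0.2792 m^3/s.

0.2792


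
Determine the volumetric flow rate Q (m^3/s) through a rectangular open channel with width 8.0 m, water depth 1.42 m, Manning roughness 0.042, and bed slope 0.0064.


For a rectangular channel, the cross-sectional area A = b * y = 8.0 * 1.42 = 11.36 m^2.
The wetted perimeter P = b + 2y = 8.0 + 2*1.42 = 10.84 m.
Hydraulic radius R = A/P = 11.36/10.84 = 1.048 m.
Velocity V = (1/n)*R^(2/3)*S^(1/2) = (1/0.042)*1.048^(2/3)*0.0064^(1/2) = 1.9652 m/s.
Discharge Q = A * V = 11.36 * 1.9652 = 22.325 m^3/s.

22.325


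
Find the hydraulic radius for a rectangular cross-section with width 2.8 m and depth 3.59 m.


For a rectangular section:
Flow area A = b * y = 2.8 * 3.59 = 10.05 m^2.
Wetted perimeter P = b + 2y = 2.8 + 2*3.59 = 9.98 m.
Hydraulic radius R = A/P = 10.05 / 9.98 = 1.0072 m.

1.0072


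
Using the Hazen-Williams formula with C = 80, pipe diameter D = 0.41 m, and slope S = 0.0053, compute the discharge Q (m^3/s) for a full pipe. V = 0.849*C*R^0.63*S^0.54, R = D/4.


For a full circular pipe, R = D/4 = 0.41/4 = 0.1025 m.
V = 0.849 * 80 * 0.1025^0.63 * 0.0053^0.54
  = 0.849 * 80 * 0.238098 * 0.059035
  = 0.9547 m/s.
Pipe area A = pi*D^2/4 = pi*0.41^2/4 = 0.132 m^2.
Q = A * V = 0.132 * 0.9547 = 0.126 m^3/s.

0.126


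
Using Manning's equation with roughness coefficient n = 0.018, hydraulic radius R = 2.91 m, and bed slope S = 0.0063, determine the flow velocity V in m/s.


Manning's equation gives V = (1/n) * R^(2/3) * S^(1/2).
First, compute R^(2/3) = 2.91^(2/3) = 2.0383.
Next, S^(1/2) = 0.0063^(1/2) = 0.079373.
Then 1/n = 1/0.018 = 55.56.
V = 55.56 * 2.0383 * 0.079373 = 8.9879 m/s.

8.9879


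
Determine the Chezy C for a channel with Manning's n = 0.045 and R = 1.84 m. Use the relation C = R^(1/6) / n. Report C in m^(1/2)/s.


The Chezy coefficient relates to Manning's n through C = R^(1/6) / n.
R^(1/6) = 1.84^(1/6) = 1.106971.
C = 1.106971 / 0.045 = 24.6 m^(1/2)/s.

24.6


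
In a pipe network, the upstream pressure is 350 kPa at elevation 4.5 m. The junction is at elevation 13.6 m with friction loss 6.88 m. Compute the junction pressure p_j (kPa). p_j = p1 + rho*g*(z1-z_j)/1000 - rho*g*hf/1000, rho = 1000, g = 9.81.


Junction pressure: p_j = p1 + rho*g*(z1 - z_j)/1000 - rho*g*hf/1000.
Elevation term = 1000*9.81*(4.5 - 13.6)/1000 = -89.271 kPa.
Friction term = 1000*9.81*6.88/1000 = 67.493 kPa.
p_j = 350 + -89.271 - 67.493 = 193.24 kPa.

193.24


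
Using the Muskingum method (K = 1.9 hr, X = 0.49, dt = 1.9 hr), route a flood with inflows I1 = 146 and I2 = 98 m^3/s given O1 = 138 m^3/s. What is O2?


Muskingum coefficients:
denom = 2*K*(1-X) + dt = 2*1.9*(1-0.49) + 1.9 = 3.838.
C0 = (dt - 2*K*X)/denom = (1.9 - 2*1.9*0.49)/3.838 = 0.0099.
C1 = (dt + 2*K*X)/denom = (1.9 + 2*1.9*0.49)/3.838 = 0.9802.
C2 = (2*K*(1-X) - dt)/denom = 0.0099.
O2 = C0*I2 + C1*I1 + C2*O1
   = 0.0099*98 + 0.9802*146 + 0.0099*138
   = 145.45 m^3/s.

145.45


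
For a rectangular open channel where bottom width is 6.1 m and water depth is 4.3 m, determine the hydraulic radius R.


For a rectangular section:
Flow area A = b * y = 6.1 * 4.3 = 26.23 m^2.
Wetted perimeter P = b + 2y = 6.1 + 2*4.3 = 14.7 m.
Hydraulic radius R = A/P = 26.23 / 14.7 = 1.7844 m.

1.7844


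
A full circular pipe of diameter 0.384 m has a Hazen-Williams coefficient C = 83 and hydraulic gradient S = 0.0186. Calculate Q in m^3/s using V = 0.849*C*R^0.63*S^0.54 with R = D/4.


For a full circular pipe, R = D/4 = 0.384/4 = 0.096 m.
V = 0.849 * 83 * 0.096^0.63 * 0.0186^0.54
  = 0.849 * 83 * 0.228471 * 0.116289
  = 1.8722 m/s.
Pipe area A = pi*D^2/4 = pi*0.384^2/4 = 0.1158 m^2.
Q = A * V = 0.1158 * 1.8722 = 0.2168 m^3/s.

0.2168


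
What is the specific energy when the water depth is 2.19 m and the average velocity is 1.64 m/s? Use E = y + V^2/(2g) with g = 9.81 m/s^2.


Specific energy E = y + V^2/(2g).
Velocity head = V^2/(2g) = 1.64^2 / (2*9.81) = 2.6896 / 19.62 = 0.1371 m.
E = 2.19 + 0.1371 = 2.3271 m.

2.3271


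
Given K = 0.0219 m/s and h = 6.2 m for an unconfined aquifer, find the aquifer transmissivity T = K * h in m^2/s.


Transmissivity is defined as T = K * h.
T = 0.0219 * 6.2
  = 0.1358 m^2/s.

0.1358


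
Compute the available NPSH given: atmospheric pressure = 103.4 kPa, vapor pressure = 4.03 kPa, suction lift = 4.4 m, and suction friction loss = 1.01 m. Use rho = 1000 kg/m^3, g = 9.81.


NPSHa = p_atm/(rho*g) - z_s - hf_s - p_vap/(rho*g).
p_atm/(rho*g) = 103.4*1000 / (1000*9.81) = 10.54 m.
p_vap/(rho*g) = 4.03*1000 / (1000*9.81) = 0.411 m.
NPSHa = 10.54 - 4.4 - 1.01 - 0.411
      = 4.72 m.

4.72


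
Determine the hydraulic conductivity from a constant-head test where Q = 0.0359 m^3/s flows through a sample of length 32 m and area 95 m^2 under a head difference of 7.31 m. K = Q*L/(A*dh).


From K = Q*L / (A*dh):
Numerator: Q*L = 0.0359 * 32 = 1.1488.
Denominator: A*dh = 95 * 7.31 = 694.45.
K = 1.1488 / 694.45 = 0.001654 m/s.

0.001654


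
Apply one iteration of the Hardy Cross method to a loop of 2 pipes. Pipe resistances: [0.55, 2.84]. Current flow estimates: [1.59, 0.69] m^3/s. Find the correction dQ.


Numerator terms (r*Q*|Q|): 0.55*1.59*|1.59| = 1.3905; 2.84*0.69*|0.69| = 1.3521.
Sum of numerator = 2.7426.
Denominator terms (r*|Q|): 0.55*|1.59| = 0.8745; 2.84*|0.69| = 1.9596.
2 * sum of denominator = 2 * 2.8341 = 5.6682.
dQ = -2.7426 / 5.6682 = -0.4839 m^3/s.

-0.4839


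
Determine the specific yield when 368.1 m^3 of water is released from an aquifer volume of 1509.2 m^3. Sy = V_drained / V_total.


Specific yield Sy = Volume drained / Total volume.
Sy = 368.1 / 1509.2
   = 0.2439.

0.2439


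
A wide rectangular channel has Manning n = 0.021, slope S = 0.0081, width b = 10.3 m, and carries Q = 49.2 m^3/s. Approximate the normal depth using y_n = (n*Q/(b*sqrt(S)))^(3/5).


We use the wide-channel approximation y_n = (n*Q/(b*sqrt(S)))^(3/5).
sqrt(S) = sqrt(0.0081) = 0.09.
Numerator: n*Q = 0.021 * 49.2 = 1.0332.
Denominator: b*sqrt(S) = 10.3 * 0.09 = 0.927.
arg = 1.1146.
y_n = 1.1146^(3/5) = 1.0672 m.

1.0672


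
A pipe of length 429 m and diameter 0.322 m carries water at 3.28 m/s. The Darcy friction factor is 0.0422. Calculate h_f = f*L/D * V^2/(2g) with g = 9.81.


Darcy-Weisbach equation: h_f = f * (L/D) * V^2/(2g).
f * L/D = 0.0422 * 429/0.322 = 56.223.
V^2/(2g) = 3.28^2 / (2*9.81) = 10.7584 / 19.62 = 0.5483 m.
h_f = 56.223 * 0.5483 = 30.829 m.

30.829


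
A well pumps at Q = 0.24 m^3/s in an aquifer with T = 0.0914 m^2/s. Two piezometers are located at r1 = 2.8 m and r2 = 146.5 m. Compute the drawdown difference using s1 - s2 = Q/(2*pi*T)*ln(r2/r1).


Thiem equation: s1 - s2 = Q/(2*pi*T) * ln(r2/r1).
ln(r2/r1) = ln(146.5/2.8) = 3.9574.
Q/(2*pi*T) = 0.24 / (2*pi*0.0914) = 0.24 / 0.5743 = 0.4179.
s1 - s2 = 0.4179 * 3.9574 = 1.6538 m.

1.6538


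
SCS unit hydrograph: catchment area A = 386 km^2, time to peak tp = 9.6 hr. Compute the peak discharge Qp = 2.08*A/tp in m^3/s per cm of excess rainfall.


SCS formula: Qp = 2.08 * A / tp.
Qp = 2.08 * 386 / 9.6
   = 802.88 / 9.6
   = 83.63 m^3/s per cm.

83.63


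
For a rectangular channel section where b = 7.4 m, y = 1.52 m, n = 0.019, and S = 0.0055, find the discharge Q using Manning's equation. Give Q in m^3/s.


For a rectangular channel, the cross-sectional area A = b * y = 7.4 * 1.52 = 11.25 m^2.
The wetted perimeter P = b + 2y = 7.4 + 2*1.52 = 10.44 m.
Hydraulic radius R = A/P = 11.25/10.44 = 1.0774 m.
Velocity V = (1/n)*R^(2/3)*S^(1/2) = (1/0.019)*1.0774^(2/3)*0.0055^(1/2) = 4.1021 m/s.
Discharge Q = A * V = 11.25 * 4.1021 = 46.141 m^3/s.

46.141


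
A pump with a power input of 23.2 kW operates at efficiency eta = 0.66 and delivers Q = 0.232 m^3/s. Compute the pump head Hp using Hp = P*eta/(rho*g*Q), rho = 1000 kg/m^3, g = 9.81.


Pump head formula: Hp = P * eta / (rho * g * Q).
Numerator: P * eta = 23.2 * 1000 * 0.66 = 15312.0 W.
Denominator: rho * g * Q = 1000 * 9.81 * 0.232 = 2275.92.
Hp = 15312.0 / 2275.92 = 6.73 m.

6.73


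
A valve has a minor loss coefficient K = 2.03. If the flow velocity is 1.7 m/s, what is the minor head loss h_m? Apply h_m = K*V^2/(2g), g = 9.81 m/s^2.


Minor loss formula: h_m = K * V^2/(2g).
V^2 = 1.7^2 = 2.89.
V^2/(2g) = 2.89 / 19.62 = 0.1473 m.
h_m = 2.03 * 0.1473 = 0.299 m.

0.299


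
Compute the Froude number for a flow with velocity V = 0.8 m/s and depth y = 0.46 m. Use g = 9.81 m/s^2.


The Froude number is defined as Fr = V / sqrt(g*y).
g*y = 9.81 * 0.46 = 4.5126.
sqrt(g*y) = sqrt(4.5126) = 2.1243.
Fr = 0.8 / 2.1243 = 0.3766.

0.3766


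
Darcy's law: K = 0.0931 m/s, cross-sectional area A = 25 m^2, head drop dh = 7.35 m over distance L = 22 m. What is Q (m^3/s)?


Darcy's law: Q = K * A * i, where i = dh/L.
Hydraulic gradient i = 7.35 / 22 = 0.334091.
Q = 0.0931 * 25 * 0.334091
  = 0.7776 m^3/s.

0.7776


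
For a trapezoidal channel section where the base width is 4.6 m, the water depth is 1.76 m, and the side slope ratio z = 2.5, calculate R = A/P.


For a trapezoidal section with side slope z:
A = (b + z*y)*y = (4.6 + 2.5*1.76)*1.76 = 15.84 m^2.
P = b + 2*y*sqrt(1 + z^2) = 4.6 + 2*1.76*sqrt(1 + 2.5^2) = 14.078 m.
R = A/P = 15.84 / 14.078 = 1.1252 m.

1.1252


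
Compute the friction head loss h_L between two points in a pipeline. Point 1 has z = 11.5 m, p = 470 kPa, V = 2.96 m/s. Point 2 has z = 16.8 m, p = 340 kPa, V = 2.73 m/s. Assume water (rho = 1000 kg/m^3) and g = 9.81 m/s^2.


Total head at each section: H = z + p/(rho*g) + V^2/(2g).
H1 = 11.5 + 470*1000/(1000*9.81) + 2.96^2/(2*9.81)
   = 11.5 + 47.91 + 0.4466
   = 59.857 m.
H2 = 16.8 + 340*1000/(1000*9.81) + 2.73^2/(2*9.81)
   = 16.8 + 34.659 + 0.3799
   = 51.838 m.
h_L = H1 - H2 = 59.857 - 51.838 = 8.018 m.

8.018


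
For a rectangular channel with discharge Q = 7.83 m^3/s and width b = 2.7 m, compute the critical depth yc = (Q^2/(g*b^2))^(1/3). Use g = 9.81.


Using yc = (Q^2 / (g * b^2))^(1/3):
Q^2 = 7.83^2 = 61.31.
g * b^2 = 9.81 * 2.7^2 = 9.81 * 7.29 = 71.51.
Q^2 / (g*b^2) = 61.31 / 71.51 = 0.8574.
yc = 0.8574^(1/3) = 0.95 m.

0.95


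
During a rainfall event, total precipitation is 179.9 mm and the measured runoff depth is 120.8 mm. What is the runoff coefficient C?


The runoff coefficient C = runoff depth / rainfall depth.
C = 120.8 / 179.9
  = 0.6715.

0.6715


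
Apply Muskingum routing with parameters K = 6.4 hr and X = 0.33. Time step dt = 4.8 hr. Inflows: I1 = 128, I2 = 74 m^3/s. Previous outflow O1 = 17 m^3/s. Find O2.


Muskingum coefficients:
denom = 2*K*(1-X) + dt = 2*6.4*(1-0.33) + 4.8 = 13.376.
C0 = (dt - 2*K*X)/denom = (4.8 - 2*6.4*0.33)/13.376 = 0.0431.
C1 = (dt + 2*K*X)/denom = (4.8 + 2*6.4*0.33)/13.376 = 0.6746.
C2 = (2*K*(1-X) - dt)/denom = 0.2823.
O2 = C0*I2 + C1*I1 + C2*O1
   = 0.0431*74 + 0.6746*128 + 0.2823*17
   = 94.34 m^3/s.

94.34


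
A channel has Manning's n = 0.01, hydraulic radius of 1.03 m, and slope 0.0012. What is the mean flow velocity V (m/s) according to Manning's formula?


Manning's equation gives V = (1/n) * R^(2/3) * S^(1/2).
First, compute R^(2/3) = 1.03^(2/3) = 1.0199.
Next, S^(1/2) = 0.0012^(1/2) = 0.034641.
Then 1/n = 1/0.01 = 100.0.
V = 100.0 * 1.0199 * 0.034641 = 3.533 m/s.

3.533


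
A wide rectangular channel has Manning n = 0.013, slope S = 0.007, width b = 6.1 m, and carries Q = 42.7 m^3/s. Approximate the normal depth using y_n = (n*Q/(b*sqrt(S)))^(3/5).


We use the wide-channel approximation y_n = (n*Q/(b*sqrt(S)))^(3/5).
sqrt(S) = sqrt(0.007) = 0.083666.
Numerator: n*Q = 0.013 * 42.7 = 0.5551.
Denominator: b*sqrt(S) = 6.1 * 0.083666 = 0.510363.
arg = 1.0877.
y_n = 1.0877^(3/5) = 1.0517 m.

1.0517


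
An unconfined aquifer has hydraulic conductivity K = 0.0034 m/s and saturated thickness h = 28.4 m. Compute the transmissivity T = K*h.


Transmissivity is defined as T = K * h.
T = 0.0034 * 28.4
  = 0.0966 m^2/s.

0.0966


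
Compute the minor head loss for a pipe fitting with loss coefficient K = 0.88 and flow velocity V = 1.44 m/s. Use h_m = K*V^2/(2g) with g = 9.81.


Minor loss formula: h_m = K * V^2/(2g).
V^2 = 1.44^2 = 2.0736.
V^2/(2g) = 2.0736 / 19.62 = 0.1057 m.
h_m = 0.88 * 0.1057 = 0.093 m.

0.093


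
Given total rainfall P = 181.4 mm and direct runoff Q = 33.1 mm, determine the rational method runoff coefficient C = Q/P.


The runoff coefficient C = runoff depth / rainfall depth.
C = 33.1 / 181.4
  = 0.1825.

0.1825


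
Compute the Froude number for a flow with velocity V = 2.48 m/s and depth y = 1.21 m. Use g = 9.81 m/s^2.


The Froude number is defined as Fr = V / sqrt(g*y).
g*y = 9.81 * 1.21 = 11.8701.
sqrt(g*y) = sqrt(11.8701) = 3.4453.
Fr = 2.48 / 3.4453 = 0.7198.

0.7198


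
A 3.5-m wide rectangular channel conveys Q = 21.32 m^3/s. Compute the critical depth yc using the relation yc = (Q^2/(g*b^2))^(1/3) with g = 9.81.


Using yc = (Q^2 / (g * b^2))^(1/3):
Q^2 = 21.32^2 = 454.54.
g * b^2 = 9.81 * 3.5^2 = 9.81 * 12.25 = 120.17.
Q^2 / (g*b^2) = 454.54 / 120.17 = 3.7825.
yc = 3.7825^(1/3) = 1.5581 m.

1.5581


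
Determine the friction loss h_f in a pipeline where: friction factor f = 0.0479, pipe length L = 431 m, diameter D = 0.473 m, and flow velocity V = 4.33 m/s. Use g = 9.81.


Darcy-Weisbach equation: h_f = f * (L/D) * V^2/(2g).
f * L/D = 0.0479 * 431/0.473 = 43.6467.
V^2/(2g) = 4.33^2 / (2*9.81) = 18.7489 / 19.62 = 0.9556 m.
h_f = 43.6467 * 0.9556 = 41.709 m.

41.709


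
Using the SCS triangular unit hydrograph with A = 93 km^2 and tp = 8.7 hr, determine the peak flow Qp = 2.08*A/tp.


SCS formula: Qp = 2.08 * A / tp.
Qp = 2.08 * 93 / 8.7
   = 193.44 / 8.7
   = 22.23 m^3/s per cm.

22.23


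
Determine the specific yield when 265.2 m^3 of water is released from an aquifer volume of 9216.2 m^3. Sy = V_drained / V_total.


Specific yield Sy = Volume drained / Total volume.
Sy = 265.2 / 9216.2
   = 0.0288.

0.0288


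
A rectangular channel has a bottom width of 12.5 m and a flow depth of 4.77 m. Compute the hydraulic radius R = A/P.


For a rectangular section:
Flow area A = b * y = 12.5 * 4.77 = 59.62 m^2.
Wetted perimeter P = b + 2y = 12.5 + 2*4.77 = 22.04 m.
Hydraulic radius R = A/P = 59.62 / 22.04 = 2.7053 m.

2.7053


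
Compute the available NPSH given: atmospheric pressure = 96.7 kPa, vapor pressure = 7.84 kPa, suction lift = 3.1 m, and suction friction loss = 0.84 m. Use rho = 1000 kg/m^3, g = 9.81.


NPSHa = p_atm/(rho*g) - z_s - hf_s - p_vap/(rho*g).
p_atm/(rho*g) = 96.7*1000 / (1000*9.81) = 9.857 m.
p_vap/(rho*g) = 7.84*1000 / (1000*9.81) = 0.799 m.
NPSHa = 9.857 - 3.1 - 0.84 - 0.799
      = 5.12 m.

5.12


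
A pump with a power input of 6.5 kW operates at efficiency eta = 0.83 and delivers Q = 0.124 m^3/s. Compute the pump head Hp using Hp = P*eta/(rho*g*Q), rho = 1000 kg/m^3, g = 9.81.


Pump head formula: Hp = P * eta / (rho * g * Q).
Numerator: P * eta = 6.5 * 1000 * 0.83 = 5395.0 W.
Denominator: rho * g * Q = 1000 * 9.81 * 0.124 = 1216.44.
Hp = 5395.0 / 1216.44 = 4.44 m.

4.44


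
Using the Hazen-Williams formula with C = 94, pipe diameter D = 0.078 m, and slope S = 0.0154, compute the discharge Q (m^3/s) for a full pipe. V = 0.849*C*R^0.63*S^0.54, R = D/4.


For a full circular pipe, R = D/4 = 0.078/4 = 0.0195 m.
V = 0.849 * 94 * 0.0195^0.63 * 0.0154^0.54
  = 0.849 * 94 * 0.083699 * 0.105017
  = 0.7015 m/s.
Pipe area A = pi*D^2/4 = pi*0.078^2/4 = 0.0048 m^2.
Q = A * V = 0.0048 * 0.7015 = 0.0034 m^3/s.

0.0034


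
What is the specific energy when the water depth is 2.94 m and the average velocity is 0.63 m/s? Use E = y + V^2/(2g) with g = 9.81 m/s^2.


Specific energy E = y + V^2/(2g).
Velocity head = V^2/(2g) = 0.63^2 / (2*9.81) = 0.3969 / 19.62 = 0.0202 m.
E = 2.94 + 0.0202 = 2.9602 m.

2.9602


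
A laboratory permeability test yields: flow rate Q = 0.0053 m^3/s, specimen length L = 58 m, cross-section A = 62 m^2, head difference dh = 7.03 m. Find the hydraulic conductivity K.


From K = Q*L / (A*dh):
Numerator: Q*L = 0.0053 * 58 = 0.3074.
Denominator: A*dh = 62 * 7.03 = 435.86.
K = 0.3074 / 435.86 = 0.000705 m/s.

0.000705


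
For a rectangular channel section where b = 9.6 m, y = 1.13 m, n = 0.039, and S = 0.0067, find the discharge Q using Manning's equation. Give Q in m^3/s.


For a rectangular channel, the cross-sectional area A = b * y = 9.6 * 1.13 = 10.85 m^2.
The wetted perimeter P = b + 2y = 9.6 + 2*1.13 = 11.86 m.
Hydraulic radius R = A/P = 10.85/11.86 = 0.9147 m.
Velocity V = (1/n)*R^(2/3)*S^(1/2) = (1/0.039)*0.9147^(2/3)*0.0067^(1/2) = 1.9777 m/s.
Discharge Q = A * V = 10.85 * 1.9777 = 21.454 m^3/s.

21.454


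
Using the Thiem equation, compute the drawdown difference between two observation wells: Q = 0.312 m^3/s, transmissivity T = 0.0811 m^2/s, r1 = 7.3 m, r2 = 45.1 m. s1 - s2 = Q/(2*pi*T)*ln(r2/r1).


Thiem equation: s1 - s2 = Q/(2*pi*T) * ln(r2/r1).
ln(r2/r1) = ln(45.1/7.3) = 1.821.
Q/(2*pi*T) = 0.312 / (2*pi*0.0811) = 0.312 / 0.5096 = 0.6123.
s1 - s2 = 0.6123 * 1.821 = 1.115 m.

1.115


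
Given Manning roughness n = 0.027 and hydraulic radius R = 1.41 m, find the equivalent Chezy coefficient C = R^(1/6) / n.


The Chezy coefficient relates to Manning's n through C = R^(1/6) / n.
R^(1/6) = 1.41^(1/6) = 1.058936.
C = 1.058936 / 0.027 = 39.22 m^(1/2)/s.

39.22


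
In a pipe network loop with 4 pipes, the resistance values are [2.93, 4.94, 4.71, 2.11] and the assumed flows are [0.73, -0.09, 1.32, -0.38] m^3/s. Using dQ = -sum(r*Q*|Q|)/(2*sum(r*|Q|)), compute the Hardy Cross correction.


Numerator terms (r*Q*|Q|): 2.93*0.73*|0.73| = 1.5614; 4.94*-0.09*|-0.09| = -0.04; 4.71*1.32*|1.32| = 8.2067; 2.11*-0.38*|-0.38| = -0.3047.
Sum of numerator = 9.4234.
Denominator terms (r*|Q|): 2.93*|0.73| = 2.1389; 4.94*|-0.09| = 0.4446; 4.71*|1.32| = 6.2172; 2.11*|-0.38| = 0.8018.
2 * sum of denominator = 2 * 9.6025 = 19.205.
dQ = -9.4234 / 19.205 = -0.4907 m^3/s.

-0.4907


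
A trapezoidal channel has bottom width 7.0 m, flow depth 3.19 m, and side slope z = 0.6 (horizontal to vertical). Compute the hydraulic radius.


For a trapezoidal section with side slope z:
A = (b + z*y)*y = (7.0 + 0.6*3.19)*3.19 = 28.436 m^2.
P = b + 2*y*sqrt(1 + z^2) = 7.0 + 2*3.19*sqrt(1 + 0.6^2) = 14.44 m.
R = A/P = 28.436 / 14.44 = 1.9692 m.

1.9692


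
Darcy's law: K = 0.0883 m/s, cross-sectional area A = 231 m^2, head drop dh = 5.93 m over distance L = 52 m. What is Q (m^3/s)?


Darcy's law: Q = K * A * i, where i = dh/L.
Hydraulic gradient i = 5.93 / 52 = 0.114038.
Q = 0.0883 * 231 * 0.114038
  = 2.3261 m^3/s.

2.3261


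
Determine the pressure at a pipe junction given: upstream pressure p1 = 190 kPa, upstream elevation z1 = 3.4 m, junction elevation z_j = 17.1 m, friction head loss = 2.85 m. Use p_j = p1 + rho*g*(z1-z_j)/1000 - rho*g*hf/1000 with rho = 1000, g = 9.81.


Junction pressure: p_j = p1 + rho*g*(z1 - z_j)/1000 - rho*g*hf/1000.
Elevation term = 1000*9.81*(3.4 - 17.1)/1000 = -134.397 kPa.
Friction term = 1000*9.81*2.85/1000 = 27.959 kPa.
p_j = 190 + -134.397 - 27.959 = 27.64 kPa.

27.64


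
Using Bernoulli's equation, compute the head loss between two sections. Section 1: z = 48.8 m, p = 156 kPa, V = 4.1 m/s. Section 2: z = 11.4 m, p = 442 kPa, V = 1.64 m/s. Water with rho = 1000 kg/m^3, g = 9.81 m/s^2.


Total head at each section: H = z + p/(rho*g) + V^2/(2g).
H1 = 48.8 + 156*1000/(1000*9.81) + 4.1^2/(2*9.81)
   = 48.8 + 15.902 + 0.8568
   = 65.559 m.
H2 = 11.4 + 442*1000/(1000*9.81) + 1.64^2/(2*9.81)
   = 11.4 + 45.056 + 0.1371
   = 56.593 m.
h_L = H1 - H2 = 65.559 - 56.593 = 8.966 m.

8.966


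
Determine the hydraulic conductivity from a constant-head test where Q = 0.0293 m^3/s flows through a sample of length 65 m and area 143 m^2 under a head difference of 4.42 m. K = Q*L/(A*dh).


From K = Q*L / (A*dh):
Numerator: Q*L = 0.0293 * 65 = 1.9045.
Denominator: A*dh = 143 * 4.42 = 632.06.
K = 1.9045 / 632.06 = 0.003013 m/s.

0.003013


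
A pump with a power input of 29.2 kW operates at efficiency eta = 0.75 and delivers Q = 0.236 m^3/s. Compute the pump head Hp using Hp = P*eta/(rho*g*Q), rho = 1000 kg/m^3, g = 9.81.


Pump head formula: Hp = P * eta / (rho * g * Q).
Numerator: P * eta = 29.2 * 1000 * 0.75 = 21900.0 W.
Denominator: rho * g * Q = 1000 * 9.81 * 0.236 = 2315.16.
Hp = 21900.0 / 2315.16 = 9.46 m.

9.46


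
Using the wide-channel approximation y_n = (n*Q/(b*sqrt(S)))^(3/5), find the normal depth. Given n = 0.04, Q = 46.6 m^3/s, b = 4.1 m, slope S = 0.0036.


We use the wide-channel approximation y_n = (n*Q/(b*sqrt(S)))^(3/5).
sqrt(S) = sqrt(0.0036) = 0.06.
Numerator: n*Q = 0.04 * 46.6 = 1.864.
Denominator: b*sqrt(S) = 4.1 * 0.06 = 0.246.
arg = 7.5772.
y_n = 7.5772^(3/5) = 3.3706 m.

3.3706


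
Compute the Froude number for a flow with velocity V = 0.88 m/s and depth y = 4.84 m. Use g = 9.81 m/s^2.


The Froude number is defined as Fr = V / sqrt(g*y).
g*y = 9.81 * 4.84 = 47.4804.
sqrt(g*y) = sqrt(47.4804) = 6.8906.
Fr = 0.88 / 6.8906 = 0.1277.

0.1277


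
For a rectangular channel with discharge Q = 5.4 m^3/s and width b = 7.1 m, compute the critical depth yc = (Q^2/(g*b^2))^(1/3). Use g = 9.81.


Using yc = (Q^2 / (g * b^2))^(1/3):
Q^2 = 5.4^2 = 29.16.
g * b^2 = 9.81 * 7.1^2 = 9.81 * 50.41 = 494.52.
Q^2 / (g*b^2) = 29.16 / 494.52 = 0.059.
yc = 0.059^(1/3) = 0.3892 m.

0.3892


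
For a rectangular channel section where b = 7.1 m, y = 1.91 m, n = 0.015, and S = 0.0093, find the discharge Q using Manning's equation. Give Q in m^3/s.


For a rectangular channel, the cross-sectional area A = b * y = 7.1 * 1.91 = 13.56 m^2.
The wetted perimeter P = b + 2y = 7.1 + 2*1.91 = 10.92 m.
Hydraulic radius R = A/P = 13.56/10.92 = 1.2418 m.
Velocity V = (1/n)*R^(2/3)*S^(1/2) = (1/0.015)*1.2418^(2/3)*0.0093^(1/2) = 7.4278 m/s.
Discharge Q = A * V = 13.56 * 7.4278 = 100.729 m^3/s.

100.729


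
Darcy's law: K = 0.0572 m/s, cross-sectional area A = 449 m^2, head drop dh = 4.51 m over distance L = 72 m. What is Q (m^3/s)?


Darcy's law: Q = K * A * i, where i = dh/L.
Hydraulic gradient i = 4.51 / 72 = 0.062639.
Q = 0.0572 * 449 * 0.062639
  = 1.6087 m^3/s.

1.6087


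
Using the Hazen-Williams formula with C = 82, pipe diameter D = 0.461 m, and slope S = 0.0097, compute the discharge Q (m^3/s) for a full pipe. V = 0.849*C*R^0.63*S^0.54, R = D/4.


For a full circular pipe, R = D/4 = 0.461/4 = 0.1153 m.
V = 0.849 * 82 * 0.1153^0.63 * 0.0097^0.54
  = 0.849 * 82 * 0.25635 * 0.081819
  = 1.4602 m/s.
Pipe area A = pi*D^2/4 = pi*0.461^2/4 = 0.1669 m^2.
Q = A * V = 0.1669 * 1.4602 = 0.2437 m^3/s.

0.2437


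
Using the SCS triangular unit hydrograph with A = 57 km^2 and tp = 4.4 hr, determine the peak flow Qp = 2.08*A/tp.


SCS formula: Qp = 2.08 * A / tp.
Qp = 2.08 * 57 / 4.4
   = 118.56 / 4.4
   = 26.95 m^3/s per cm.

26.95


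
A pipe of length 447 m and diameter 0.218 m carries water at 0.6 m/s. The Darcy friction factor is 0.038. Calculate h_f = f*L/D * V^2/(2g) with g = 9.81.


Darcy-Weisbach equation: h_f = f * (L/D) * V^2/(2g).
f * L/D = 0.038 * 447/0.218 = 77.9174.
V^2/(2g) = 0.6^2 / (2*9.81) = 0.36 / 19.62 = 0.0183 m.
h_f = 77.9174 * 0.0183 = 1.43 m.

1.43


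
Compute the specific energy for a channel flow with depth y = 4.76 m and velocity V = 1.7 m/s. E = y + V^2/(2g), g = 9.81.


Specific energy E = y + V^2/(2g).
Velocity head = V^2/(2g) = 1.7^2 / (2*9.81) = 2.89 / 19.62 = 0.1473 m.
E = 4.76 + 0.1473 = 4.9073 m.

4.9073


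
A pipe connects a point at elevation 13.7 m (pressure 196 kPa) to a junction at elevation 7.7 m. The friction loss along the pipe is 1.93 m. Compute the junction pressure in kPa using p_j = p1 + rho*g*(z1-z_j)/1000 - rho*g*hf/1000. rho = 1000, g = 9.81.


Junction pressure: p_j = p1 + rho*g*(z1 - z_j)/1000 - rho*g*hf/1000.
Elevation term = 1000*9.81*(13.7 - 7.7)/1000 = 58.86 kPa.
Friction term = 1000*9.81*1.93/1000 = 18.933 kPa.
p_j = 196 + 58.86 - 18.933 = 235.93 kPa.

235.93


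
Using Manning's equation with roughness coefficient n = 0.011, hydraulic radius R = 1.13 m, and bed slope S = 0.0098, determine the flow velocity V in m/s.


Manning's equation gives V = (1/n) * R^(2/3) * S^(1/2).
First, compute R^(2/3) = 1.13^(2/3) = 1.0849.
Next, S^(1/2) = 0.0098^(1/2) = 0.098995.
Then 1/n = 1/0.011 = 90.91.
V = 90.91 * 1.0849 * 0.098995 = 9.7635 m/s.

9.7635


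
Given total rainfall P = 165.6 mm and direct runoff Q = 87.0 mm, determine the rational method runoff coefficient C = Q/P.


The runoff coefficient C = runoff depth / rainfall depth.
C = 87.0 / 165.6
  = 0.5254.

0.5254


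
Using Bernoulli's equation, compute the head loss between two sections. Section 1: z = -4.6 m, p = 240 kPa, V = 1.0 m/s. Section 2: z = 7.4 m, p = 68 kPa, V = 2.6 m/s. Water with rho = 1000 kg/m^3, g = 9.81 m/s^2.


Total head at each section: H = z + p/(rho*g) + V^2/(2g).
H1 = -4.6 + 240*1000/(1000*9.81) + 1.0^2/(2*9.81)
   = -4.6 + 24.465 + 0.051
   = 19.916 m.
H2 = 7.4 + 68*1000/(1000*9.81) + 2.6^2/(2*9.81)
   = 7.4 + 6.932 + 0.3445
   = 14.676 m.
h_L = H1 - H2 = 19.916 - 14.676 = 5.24 m.

5.24


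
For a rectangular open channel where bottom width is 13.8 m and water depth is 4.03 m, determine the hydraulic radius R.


For a rectangular section:
Flow area A = b * y = 13.8 * 4.03 = 55.61 m^2.
Wetted perimeter P = b + 2y = 13.8 + 2*4.03 = 21.86 m.
Hydraulic radius R = A/P = 55.61 / 21.86 = 2.5441 m.

2.5441


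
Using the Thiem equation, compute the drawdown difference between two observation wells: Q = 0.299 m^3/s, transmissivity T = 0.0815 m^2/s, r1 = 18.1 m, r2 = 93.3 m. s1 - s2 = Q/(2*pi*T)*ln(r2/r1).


Thiem equation: s1 - s2 = Q/(2*pi*T) * ln(r2/r1).
ln(r2/r1) = ln(93.3/18.1) = 1.6399.
Q/(2*pi*T) = 0.299 / (2*pi*0.0815) = 0.299 / 0.5121 = 0.5839.
s1 - s2 = 0.5839 * 1.6399 = 0.9575 m.

0.9575


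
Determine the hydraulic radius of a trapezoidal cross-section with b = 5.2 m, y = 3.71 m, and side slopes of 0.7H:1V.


For a trapezoidal section with side slope z:
A = (b + z*y)*y = (5.2 + 0.7*3.71)*3.71 = 28.927 m^2.
P = b + 2*y*sqrt(1 + z^2) = 5.2 + 2*3.71*sqrt(1 + 0.7^2) = 14.257 m.
R = A/P = 28.927 / 14.257 = 2.0289 m.

2.0289


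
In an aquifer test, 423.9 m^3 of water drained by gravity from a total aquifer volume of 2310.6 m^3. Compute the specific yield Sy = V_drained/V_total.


Specific yield Sy = Volume drained / Total volume.
Sy = 423.9 / 2310.6
   = 0.1835.

0.1835


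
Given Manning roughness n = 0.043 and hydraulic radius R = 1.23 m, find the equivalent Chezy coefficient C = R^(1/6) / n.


The Chezy coefficient relates to Manning's n through C = R^(1/6) / n.
R^(1/6) = 1.23^(1/6) = 1.035104.
C = 1.035104 / 0.043 = 24.07 m^(1/2)/s.

24.07


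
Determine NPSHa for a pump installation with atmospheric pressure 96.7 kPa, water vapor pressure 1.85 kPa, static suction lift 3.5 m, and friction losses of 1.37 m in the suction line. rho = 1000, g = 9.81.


NPSHa = p_atm/(rho*g) - z_s - hf_s - p_vap/(rho*g).
p_atm/(rho*g) = 96.7*1000 / (1000*9.81) = 9.857 m.
p_vap/(rho*g) = 1.85*1000 / (1000*9.81) = 0.189 m.
NPSHa = 9.857 - 3.5 - 1.37 - 0.189
      = 4.8 m.

4.8


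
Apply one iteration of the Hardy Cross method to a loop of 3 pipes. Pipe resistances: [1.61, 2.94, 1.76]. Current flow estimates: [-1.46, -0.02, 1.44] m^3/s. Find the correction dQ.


Numerator terms (r*Q*|Q|): 1.61*-1.46*|-1.46| = -3.4319; 2.94*-0.02*|-0.02| = -0.0012; 1.76*1.44*|1.44| = 3.6495.
Sum of numerator = 0.2165.
Denominator terms (r*|Q|): 1.61*|-1.46| = 2.3506; 2.94*|-0.02| = 0.0588; 1.76*|1.44| = 2.5344.
2 * sum of denominator = 2 * 4.9438 = 9.8876.
dQ = -0.2165 / 9.8876 = -0.0219 m^3/s.

-0.0219


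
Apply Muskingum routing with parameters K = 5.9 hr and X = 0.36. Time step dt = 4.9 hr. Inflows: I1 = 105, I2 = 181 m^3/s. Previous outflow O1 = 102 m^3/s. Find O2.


Muskingum coefficients:
denom = 2*K*(1-X) + dt = 2*5.9*(1-0.36) + 4.9 = 12.452.
C0 = (dt - 2*K*X)/denom = (4.9 - 2*5.9*0.36)/12.452 = 0.0524.
C1 = (dt + 2*K*X)/denom = (4.9 + 2*5.9*0.36)/12.452 = 0.7347.
C2 = (2*K*(1-X) - dt)/denom = 0.213.
O2 = C0*I2 + C1*I1 + C2*O1
   = 0.0524*181 + 0.7347*105 + 0.213*102
   = 108.34 m^3/s.

108.34


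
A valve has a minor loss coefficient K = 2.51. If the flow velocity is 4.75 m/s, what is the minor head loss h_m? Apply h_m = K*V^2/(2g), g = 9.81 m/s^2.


Minor loss formula: h_m = K * V^2/(2g).
V^2 = 4.75^2 = 22.5625.
V^2/(2g) = 22.5625 / 19.62 = 1.15 m.
h_m = 2.51 * 1.15 = 2.8864 m.

2.8864


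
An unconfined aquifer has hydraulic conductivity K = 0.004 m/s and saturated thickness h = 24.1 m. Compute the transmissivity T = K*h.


Transmissivity is defined as T = K * h.
T = 0.004 * 24.1
  = 0.0964 m^2/s.

0.0964


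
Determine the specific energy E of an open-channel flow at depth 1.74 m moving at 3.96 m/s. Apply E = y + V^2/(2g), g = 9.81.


Specific energy E = y + V^2/(2g).
Velocity head = V^2/(2g) = 3.96^2 / (2*9.81) = 15.6816 / 19.62 = 0.7993 m.
E = 1.74 + 0.7993 = 2.5393 m.

2.5393


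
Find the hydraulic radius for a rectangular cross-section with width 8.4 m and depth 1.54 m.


For a rectangular section:
Flow area A = b * y = 8.4 * 1.54 = 12.94 m^2.
Wetted perimeter P = b + 2y = 8.4 + 2*1.54 = 11.48 m.
Hydraulic radius R = A/P = 12.94 / 11.48 = 1.1268 m.

1.1268


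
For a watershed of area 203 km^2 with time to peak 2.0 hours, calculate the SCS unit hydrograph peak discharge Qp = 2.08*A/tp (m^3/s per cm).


SCS formula: Qp = 2.08 * A / tp.
Qp = 2.08 * 203 / 2.0
   = 422.24 / 2.0
   = 211.12 m^3/s per cm.

211.12


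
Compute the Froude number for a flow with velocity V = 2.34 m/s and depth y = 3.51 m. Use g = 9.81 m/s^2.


The Froude number is defined as Fr = V / sqrt(g*y).
g*y = 9.81 * 3.51 = 34.4331.
sqrt(g*y) = sqrt(34.4331) = 5.868.
Fr = 2.34 / 5.868 = 0.3988.

0.3988


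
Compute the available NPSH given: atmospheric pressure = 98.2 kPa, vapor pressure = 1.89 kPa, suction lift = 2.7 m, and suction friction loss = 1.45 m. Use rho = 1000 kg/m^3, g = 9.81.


NPSHa = p_atm/(rho*g) - z_s - hf_s - p_vap/(rho*g).
p_atm/(rho*g) = 98.2*1000 / (1000*9.81) = 10.01 m.
p_vap/(rho*g) = 1.89*1000 / (1000*9.81) = 0.193 m.
NPSHa = 10.01 - 2.7 - 1.45 - 0.193
      = 5.67 m.

5.67


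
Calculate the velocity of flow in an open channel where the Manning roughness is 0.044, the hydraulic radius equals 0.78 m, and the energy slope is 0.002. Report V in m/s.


Manning's equation gives V = (1/n) * R^(2/3) * S^(1/2).
First, compute R^(2/3) = 0.78^(2/3) = 0.8474.
Next, S^(1/2) = 0.002^(1/2) = 0.044721.
Then 1/n = 1/0.044 = 22.73.
V = 22.73 * 0.8474 * 0.044721 = 0.8612 m/s.

0.8612
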